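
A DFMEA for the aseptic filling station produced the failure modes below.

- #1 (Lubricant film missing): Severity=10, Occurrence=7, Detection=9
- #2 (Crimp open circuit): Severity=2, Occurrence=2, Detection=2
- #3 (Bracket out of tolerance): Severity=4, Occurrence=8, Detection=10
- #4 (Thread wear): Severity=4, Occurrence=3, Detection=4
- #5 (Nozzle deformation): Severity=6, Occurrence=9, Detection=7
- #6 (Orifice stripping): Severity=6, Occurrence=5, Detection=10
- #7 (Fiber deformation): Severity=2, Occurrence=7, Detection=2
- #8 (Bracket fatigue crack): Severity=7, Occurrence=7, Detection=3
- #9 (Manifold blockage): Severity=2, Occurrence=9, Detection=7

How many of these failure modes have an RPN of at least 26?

8

RPN = Severity × Occurrence × Detection:
  #1: 10 × 7 × 9 = 630
  #2: 2 × 2 × 2 = 8
  #3: 4 × 8 × 10 = 320
  #4: 4 × 3 × 4 = 48
  #5: 6 × 9 × 7 = 378
  #6: 6 × 5 × 10 = 300
  #7: 2 × 7 × 2 = 28
  #8: 7 × 7 × 3 = 147
  #9: 2 × 9 × 7 = 126
Modes with RPN ≥ 26: #1 (630), #3 (320), #4 (48), #5 (378), #6 (300), #7 (28), #8 (147), #9 (126) → 8.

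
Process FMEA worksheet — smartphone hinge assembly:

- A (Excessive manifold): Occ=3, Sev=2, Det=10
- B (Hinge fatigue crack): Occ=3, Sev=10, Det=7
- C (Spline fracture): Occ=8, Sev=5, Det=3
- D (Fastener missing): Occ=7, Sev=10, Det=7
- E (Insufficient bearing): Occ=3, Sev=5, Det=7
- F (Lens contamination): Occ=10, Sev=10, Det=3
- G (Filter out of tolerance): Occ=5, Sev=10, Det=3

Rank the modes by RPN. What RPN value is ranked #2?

300

RPN = Severity × Occurrence × Detection:
  A: 2 × 3 × 10 = 60
  B: 10 × 3 × 7 = 210
  C: 5 × 8 × 3 = 120
  D: 10 × 7 × 7 = 490
  E: 5 × 3 × 7 = 105
  F: 10 × 10 × 3 = 300
  G: 10 × 5 × 3 = 150
Sorted descending: 490, 300, 210, 150, 120, 105, 60.
The second-highest RPN is 300 (F).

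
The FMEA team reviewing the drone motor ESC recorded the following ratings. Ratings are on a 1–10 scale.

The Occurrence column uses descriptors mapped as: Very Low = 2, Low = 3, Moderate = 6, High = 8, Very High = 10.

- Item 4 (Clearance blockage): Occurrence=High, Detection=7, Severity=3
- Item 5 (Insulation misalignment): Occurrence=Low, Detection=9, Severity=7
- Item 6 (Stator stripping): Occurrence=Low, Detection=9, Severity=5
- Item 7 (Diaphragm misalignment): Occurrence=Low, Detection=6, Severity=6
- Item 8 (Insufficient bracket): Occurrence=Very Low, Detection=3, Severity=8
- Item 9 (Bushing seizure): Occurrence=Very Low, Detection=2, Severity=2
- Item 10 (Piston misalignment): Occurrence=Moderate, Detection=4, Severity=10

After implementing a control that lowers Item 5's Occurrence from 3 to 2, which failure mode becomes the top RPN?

Item 10

RPN = Severity × Occurrence × Detection:
  Item 4: 3 × 8 × 7 = 168
  Item 5: 7 × 3 × 9 = 189
  Item 6: 5 × 3 × 9 = 135
  Item 7: 6 × 3 × 6 = 108
  Item 8: 8 × 2 × 3 = 48
  Item 9: 2 × 2 × 2 = 8
  Item 10: 10 × 6 × 4 = 240
After action: Item 5 → 7 × 2 × 9 = 126.
Revised RPNs: Item 10=240, Item 4=168, Item 6=135, Item 5=126, Item 7=108, Item 8=48, Item 9=8.
Highest is now Item 10 (240).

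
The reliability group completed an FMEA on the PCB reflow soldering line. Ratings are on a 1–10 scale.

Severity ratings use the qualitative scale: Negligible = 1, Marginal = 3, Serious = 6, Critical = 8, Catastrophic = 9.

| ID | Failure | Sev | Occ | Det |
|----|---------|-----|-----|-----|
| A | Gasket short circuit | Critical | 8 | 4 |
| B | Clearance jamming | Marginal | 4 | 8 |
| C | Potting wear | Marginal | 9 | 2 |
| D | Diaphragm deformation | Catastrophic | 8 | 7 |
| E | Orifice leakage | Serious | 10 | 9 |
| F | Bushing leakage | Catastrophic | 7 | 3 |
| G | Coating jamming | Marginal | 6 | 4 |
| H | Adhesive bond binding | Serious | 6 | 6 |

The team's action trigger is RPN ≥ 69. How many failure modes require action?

RPN = Severity × Occurrence × Detection:
  A: 8 × 8 × 4 = 256
  B: 3 × 4 × 8 = 96
  C: 3 × 9 × 2 = 54
  D: 9 × 8 × 7 = 504
  E: 6 × 10 × 9 = 540
  F: 9 × 7 × 3 = 189
  G: 3 × 6 × 4 = 72
  H: 6 × 6 × 6 = 216
Modes with RPN ≥ 69: A (256), B (96), D (504), E (540), F (189), G (72), H (216) → 7.

7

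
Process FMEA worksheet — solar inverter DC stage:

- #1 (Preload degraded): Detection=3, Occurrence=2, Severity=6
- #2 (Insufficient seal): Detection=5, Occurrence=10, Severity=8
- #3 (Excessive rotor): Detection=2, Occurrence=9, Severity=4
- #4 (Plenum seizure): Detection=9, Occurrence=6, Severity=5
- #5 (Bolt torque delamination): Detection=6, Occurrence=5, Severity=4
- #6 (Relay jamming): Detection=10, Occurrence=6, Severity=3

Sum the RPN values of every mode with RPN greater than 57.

1042

RPN = Severity × Occurrence × Detection:
  #1: 6 × 2 × 3 = 36
  #2: 8 × 10 × 5 = 400
  #3: 4 × 9 × 2 = 72
  #4: 5 × 6 × 9 = 270
  #5: 4 × 5 × 6 = 120
  #6: 3 × 6 × 10 = 180
RPN > 57: #2 (400), #3 (72), #4 (270), #5 (120), #6 (180).
Sum: 400 + 72 + 270 + 120 + 180 = 1042.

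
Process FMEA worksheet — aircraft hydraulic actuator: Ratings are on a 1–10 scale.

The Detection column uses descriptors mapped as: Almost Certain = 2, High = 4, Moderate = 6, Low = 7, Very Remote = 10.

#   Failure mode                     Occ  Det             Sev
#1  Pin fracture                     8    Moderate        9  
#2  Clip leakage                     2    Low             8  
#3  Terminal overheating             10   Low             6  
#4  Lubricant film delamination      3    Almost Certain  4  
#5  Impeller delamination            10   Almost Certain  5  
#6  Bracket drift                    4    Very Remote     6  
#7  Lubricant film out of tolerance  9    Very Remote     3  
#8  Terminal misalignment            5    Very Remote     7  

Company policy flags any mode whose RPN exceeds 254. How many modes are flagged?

RPN = Severity × Occurrence × Detection:
  #1: 9 × 8 × 6 = 432
  #2: 8 × 2 × 7 = 112
  #3: 6 × 10 × 7 = 420
  #4: 4 × 3 × 2 = 24
  #5: 5 × 10 × 2 = 100
  #6: 6 × 4 × 10 = 240
  #7: 3 × 9 × 10 = 270
  #8: 7 × 5 × 10 = 350
Modes with RPN > 254: #1 (432), #3 (420), #7 (270), #8 (350) → 4.

4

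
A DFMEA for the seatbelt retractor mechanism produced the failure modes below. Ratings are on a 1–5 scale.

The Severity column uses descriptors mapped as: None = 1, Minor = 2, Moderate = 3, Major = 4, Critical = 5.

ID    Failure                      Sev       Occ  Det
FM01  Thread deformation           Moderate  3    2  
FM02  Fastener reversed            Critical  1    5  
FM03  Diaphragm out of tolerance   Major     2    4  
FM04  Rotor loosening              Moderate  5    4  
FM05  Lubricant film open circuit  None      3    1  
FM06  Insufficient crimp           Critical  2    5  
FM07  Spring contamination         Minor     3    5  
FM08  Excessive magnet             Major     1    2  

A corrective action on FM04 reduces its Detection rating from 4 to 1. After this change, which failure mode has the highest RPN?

FM06

RPN = Severity × Occurrence × Detection:
  FM01: 3 × 3 × 2 = 18
  FM02: 5 × 1 × 5 = 25
  FM03: 4 × 2 × 4 = 32
  FM04: 3 × 5 × 4 = 60
  FM05: 1 × 3 × 1 = 3
  FM06: 5 × 2 × 5 = 50
  FM07: 2 × 3 × 5 = 30
  FM08: 4 × 1 × 2 = 8
After action: FM04 → 3 × 5 × 1 = 15.
Revised RPNs: FM06=50, FM03=32, FM07=30, FM02=25, FM01=18, FM04=15, FM08=8, FM05=3.
Highest is now FM06 (50).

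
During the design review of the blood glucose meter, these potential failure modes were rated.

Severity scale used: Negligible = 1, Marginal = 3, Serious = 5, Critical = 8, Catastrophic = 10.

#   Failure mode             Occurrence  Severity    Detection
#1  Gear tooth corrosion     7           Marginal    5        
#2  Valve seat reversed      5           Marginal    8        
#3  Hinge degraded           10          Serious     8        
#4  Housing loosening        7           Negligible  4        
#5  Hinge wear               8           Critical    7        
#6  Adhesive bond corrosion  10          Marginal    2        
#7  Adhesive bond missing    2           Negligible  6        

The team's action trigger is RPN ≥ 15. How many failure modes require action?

RPN = Severity × Occurrence × Detection:
  #1: 3 × 7 × 5 = 105
  #2: 3 × 5 × 8 = 120
  #3: 5 × 10 × 8 = 400
  #4: 1 × 7 × 4 = 28
  #5: 8 × 8 × 7 = 448
  #6: 3 × 10 × 2 = 60
  #7: 1 × 2 × 6 = 12
Modes with RPN ≥ 15: #1 (105), #2 (120), #3 (400), #4 (28), #5 (448), #6 (60) → 6.

6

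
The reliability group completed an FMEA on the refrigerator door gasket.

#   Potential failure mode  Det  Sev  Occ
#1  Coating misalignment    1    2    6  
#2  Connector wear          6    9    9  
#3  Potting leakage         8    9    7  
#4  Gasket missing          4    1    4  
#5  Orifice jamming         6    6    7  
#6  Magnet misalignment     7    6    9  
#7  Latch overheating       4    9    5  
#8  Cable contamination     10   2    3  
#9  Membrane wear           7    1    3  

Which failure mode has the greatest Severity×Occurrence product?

#2

Criticality = Severity × Occurrence:
  #1: 2 × 6 = 12
  #2: 9 × 9 = 81
  #3: 9 × 7 = 63
  #4: 1 × 4 = 4
  #5: 6 × 7 = 42
  #6: 6 × 9 = 54
  #7: 9 × 5 = 45
  #8: 2 × 3 = 6
  #9: 1 × 3 = 3
Highest criticality is 81 → #2.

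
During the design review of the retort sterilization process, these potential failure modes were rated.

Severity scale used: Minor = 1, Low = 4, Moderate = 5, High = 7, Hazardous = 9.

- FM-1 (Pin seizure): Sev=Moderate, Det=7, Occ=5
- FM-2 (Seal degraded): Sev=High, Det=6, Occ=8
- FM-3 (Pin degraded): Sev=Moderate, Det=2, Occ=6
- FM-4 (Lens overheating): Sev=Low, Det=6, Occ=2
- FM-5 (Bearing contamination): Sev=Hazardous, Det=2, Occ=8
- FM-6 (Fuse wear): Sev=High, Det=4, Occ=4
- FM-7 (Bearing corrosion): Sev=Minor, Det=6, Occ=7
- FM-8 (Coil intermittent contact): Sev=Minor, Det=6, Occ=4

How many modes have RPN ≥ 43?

6

RPN = Severity × Occurrence × Detection:
  FM-1: 5 × 5 × 7 = 175
  FM-2: 7 × 8 × 6 = 336
  FM-3: 5 × 6 × 2 = 60
  FM-4: 4 × 2 × 6 = 48
  FM-5: 9 × 8 × 2 = 144
  FM-6: 7 × 4 × 4 = 112
  FM-7: 1 × 7 × 6 = 42
  FM-8: 1 × 4 × 6 = 24
Modes with RPN ≥ 43: FM-1 (175), FM-2 (336), FM-3 (60), FM-4 (48), FM-5 (144), FM-6 (112) → 6.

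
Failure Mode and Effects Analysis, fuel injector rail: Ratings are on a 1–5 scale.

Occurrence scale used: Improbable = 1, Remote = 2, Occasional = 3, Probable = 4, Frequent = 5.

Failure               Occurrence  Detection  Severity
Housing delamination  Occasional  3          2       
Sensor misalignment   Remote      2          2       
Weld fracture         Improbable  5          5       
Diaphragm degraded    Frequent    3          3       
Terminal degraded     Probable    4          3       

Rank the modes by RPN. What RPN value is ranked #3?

25

RPN = Severity × Occurrence × Detection:
  Housing delamination: 2 × 3 × 3 = 18
  Sensor misalignment: 2 × 2 × 2 = 8
  Weld fracture: 5 × 1 × 5 = 25
  Diaphragm degraded: 3 × 5 × 3 = 45
  Terminal degraded: 3 × 4 × 4 = 48
Sorted descending: 48, 45, 25, 18, 8.
The third-highest RPN is 25 (Weld fracture).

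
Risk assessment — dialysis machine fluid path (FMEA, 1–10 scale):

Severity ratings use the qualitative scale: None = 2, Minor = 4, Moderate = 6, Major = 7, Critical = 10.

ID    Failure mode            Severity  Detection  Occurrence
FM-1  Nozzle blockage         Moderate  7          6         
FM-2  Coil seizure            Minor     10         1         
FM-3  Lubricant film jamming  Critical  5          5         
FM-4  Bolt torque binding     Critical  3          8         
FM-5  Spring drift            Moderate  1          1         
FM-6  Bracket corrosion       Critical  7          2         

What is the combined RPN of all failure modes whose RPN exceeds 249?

502

RPN = Severity × Occurrence × Detection:
  FM-1: 6 × 6 × 7 = 252
  FM-2: 4 × 1 × 10 = 40
  FM-3: 10 × 5 × 5 = 250
  FM-4: 10 × 8 × 3 = 240
  FM-5: 6 × 1 × 1 = 6
  FM-6: 10 × 2 × 7 = 140
RPN > 249: FM-1 (252), FM-3 (250).
Sum: 252 + 250 = 502.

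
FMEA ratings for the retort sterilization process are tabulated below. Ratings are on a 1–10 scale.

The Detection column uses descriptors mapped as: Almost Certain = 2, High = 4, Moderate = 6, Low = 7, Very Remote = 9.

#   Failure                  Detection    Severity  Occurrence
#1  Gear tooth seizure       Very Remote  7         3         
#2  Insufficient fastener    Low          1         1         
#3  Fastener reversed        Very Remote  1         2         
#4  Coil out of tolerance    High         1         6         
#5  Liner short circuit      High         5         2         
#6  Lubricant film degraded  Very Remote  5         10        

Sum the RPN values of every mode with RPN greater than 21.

703

RPN = Severity × Occurrence × Detection:
  #1: 7 × 3 × 9 = 189
  #2: 1 × 1 × 7 = 7
  #3: 1 × 2 × 9 = 18
  #4: 1 × 6 × 4 = 24
  #5: 5 × 2 × 4 = 40
  #6: 5 × 10 × 9 = 450
RPN > 21: #1 (189), #4 (24), #5 (40), #6 (450).
Sum: 189 + 24 + 40 + 450 = 703.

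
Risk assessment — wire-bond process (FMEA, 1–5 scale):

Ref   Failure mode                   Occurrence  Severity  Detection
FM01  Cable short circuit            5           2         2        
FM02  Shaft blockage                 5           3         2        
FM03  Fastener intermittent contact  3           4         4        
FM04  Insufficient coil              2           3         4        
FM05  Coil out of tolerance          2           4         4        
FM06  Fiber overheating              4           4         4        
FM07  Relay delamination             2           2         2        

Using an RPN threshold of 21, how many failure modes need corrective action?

5

RPN = Severity × Occurrence × Detection:
  FM01: 2 × 5 × 2 = 20
  FM02: 3 × 5 × 2 = 30
  FM03: 4 × 3 × 4 = 48
  FM04: 3 × 2 × 4 = 24
  FM05: 4 × 2 × 4 = 32
  FM06: 4 × 4 × 4 = 64
  FM07: 2 × 2 × 2 = 8
Modes with RPN ≥ 21: FM02 (30), FM03 (48), FM04 (24), FM05 (32), FM06 (64) → 5.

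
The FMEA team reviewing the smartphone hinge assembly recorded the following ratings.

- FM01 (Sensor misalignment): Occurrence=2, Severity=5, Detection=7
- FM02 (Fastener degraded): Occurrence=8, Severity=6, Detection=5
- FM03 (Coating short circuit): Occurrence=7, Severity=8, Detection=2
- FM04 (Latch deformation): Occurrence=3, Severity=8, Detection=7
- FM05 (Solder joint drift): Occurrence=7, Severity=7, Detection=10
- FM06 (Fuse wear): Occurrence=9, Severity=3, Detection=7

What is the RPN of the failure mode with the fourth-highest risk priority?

168

RPN = Severity × Occurrence × Detection:
  FM01: 5 × 2 × 7 = 70
  FM02: 6 × 8 × 5 = 240
  FM03: 8 × 7 × 2 = 112
  FM04: 8 × 3 × 7 = 168
  FM05: 7 × 7 × 10 = 490
  FM06: 3 × 9 × 7 = 189
Sorted descending: 490, 240, 189, 168, 112, 70.
The fourth-highest RPN is 168 (FM04).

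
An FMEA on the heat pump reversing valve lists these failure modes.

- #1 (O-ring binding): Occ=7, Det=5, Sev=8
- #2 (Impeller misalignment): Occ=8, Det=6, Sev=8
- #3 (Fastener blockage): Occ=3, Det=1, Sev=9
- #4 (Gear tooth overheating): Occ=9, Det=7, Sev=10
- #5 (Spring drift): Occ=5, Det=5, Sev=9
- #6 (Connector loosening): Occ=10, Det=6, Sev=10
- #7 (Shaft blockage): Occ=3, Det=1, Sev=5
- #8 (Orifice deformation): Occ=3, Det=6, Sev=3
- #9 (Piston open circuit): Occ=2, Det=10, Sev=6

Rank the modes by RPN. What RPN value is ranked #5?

RPN = Severity × Occurrence × Detection:
  #1: 8 × 7 × 5 = 280
  #2: 8 × 8 × 6 = 384
  #3: 9 × 3 × 1 = 27
  #4: 10 × 9 × 7 = 630
  #5: 9 × 5 × 5 = 225
  #6: 10 × 10 × 6 = 600
  #7: 5 × 3 × 1 = 15
  #8: 3 × 3 × 6 = 54
  #9: 6 × 2 × 10 = 120
Sorted descending: 630, 600, 384, 280, 225, 120, 54, 27, 15.
The fifth-highest RPN is 225 (#5).

225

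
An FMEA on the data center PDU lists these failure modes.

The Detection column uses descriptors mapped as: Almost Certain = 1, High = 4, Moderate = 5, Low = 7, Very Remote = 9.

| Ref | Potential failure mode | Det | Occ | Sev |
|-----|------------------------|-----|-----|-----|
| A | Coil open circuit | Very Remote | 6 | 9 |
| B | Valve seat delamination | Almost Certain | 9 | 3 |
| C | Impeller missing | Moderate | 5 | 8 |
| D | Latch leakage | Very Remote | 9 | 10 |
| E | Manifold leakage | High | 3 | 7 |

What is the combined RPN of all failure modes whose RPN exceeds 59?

1580

RPN = Severity × Occurrence × Detection:
  A: 9 × 6 × 9 = 486
  B: 3 × 9 × 1 = 27
  C: 8 × 5 × 5 = 200
  D: 10 × 9 × 9 = 810
  E: 7 × 3 × 4 = 84
RPN > 59: A (486), C (200), D (810), E (84).
Sum: 486 + 200 + 810 + 84 = 1580.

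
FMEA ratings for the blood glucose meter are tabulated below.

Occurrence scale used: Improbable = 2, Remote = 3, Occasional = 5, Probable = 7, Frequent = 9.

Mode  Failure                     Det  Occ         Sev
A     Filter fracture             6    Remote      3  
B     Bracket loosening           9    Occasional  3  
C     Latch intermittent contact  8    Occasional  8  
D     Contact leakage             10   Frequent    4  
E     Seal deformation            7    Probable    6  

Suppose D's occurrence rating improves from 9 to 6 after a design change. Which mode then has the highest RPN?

RPN = Severity × Occurrence × Detection:
  A: 3 × 3 × 6 = 54
  B: 3 × 5 × 9 = 135
  C: 8 × 5 × 8 = 320
  D: 4 × 9 × 10 = 360
  E: 6 × 7 × 7 = 294
After action: D → 4 × 6 × 10 = 240.
Revised RPNs: C=320, E=294, D=240, B=135, A=54.
Highest is now C (320).

C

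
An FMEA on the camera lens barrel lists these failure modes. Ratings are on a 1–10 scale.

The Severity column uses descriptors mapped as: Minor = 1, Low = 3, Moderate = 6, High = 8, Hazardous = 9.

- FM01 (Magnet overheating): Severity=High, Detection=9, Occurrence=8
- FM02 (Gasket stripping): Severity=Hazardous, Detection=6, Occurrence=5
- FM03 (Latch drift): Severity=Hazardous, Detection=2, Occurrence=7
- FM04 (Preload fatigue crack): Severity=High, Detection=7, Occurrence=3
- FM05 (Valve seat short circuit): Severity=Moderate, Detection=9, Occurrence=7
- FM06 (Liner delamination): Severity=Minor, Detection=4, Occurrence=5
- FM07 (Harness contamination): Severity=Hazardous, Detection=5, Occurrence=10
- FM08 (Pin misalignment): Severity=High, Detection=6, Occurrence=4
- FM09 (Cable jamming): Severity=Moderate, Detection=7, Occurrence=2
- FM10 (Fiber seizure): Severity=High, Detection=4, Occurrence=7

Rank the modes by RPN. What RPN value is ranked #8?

126

RPN = Severity × Occurrence × Detection:
  FM01: 8 × 8 × 9 = 576
  FM02: 9 × 5 × 6 = 270
  FM03: 9 × 7 × 2 = 126
  FM04: 8 × 3 × 7 = 168
  FM05: 6 × 7 × 9 = 378
  FM06: 1 × 5 × 4 = 20
  FM07: 9 × 10 × 5 = 450
  FM08: 8 × 4 × 6 = 192
  FM09: 6 × 2 × 7 = 84
  FM10: 8 × 7 × 4 = 224
Sorted descending: 576, 450, 378, 270, 224, 192, 168, 126, 84, 20.
The eighth-highest RPN is 126 (FM03).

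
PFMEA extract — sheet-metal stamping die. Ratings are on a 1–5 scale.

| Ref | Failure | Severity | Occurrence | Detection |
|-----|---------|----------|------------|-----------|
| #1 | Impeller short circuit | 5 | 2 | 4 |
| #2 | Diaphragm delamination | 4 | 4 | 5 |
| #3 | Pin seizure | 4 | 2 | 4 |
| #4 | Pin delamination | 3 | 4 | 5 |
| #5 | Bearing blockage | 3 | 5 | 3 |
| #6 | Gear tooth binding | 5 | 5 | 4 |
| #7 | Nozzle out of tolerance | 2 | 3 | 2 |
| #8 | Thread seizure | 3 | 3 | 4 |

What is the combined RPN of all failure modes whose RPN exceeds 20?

393

RPN = Severity × Occurrence × Detection:
  #1: 5 × 2 × 4 = 40
  #2: 4 × 4 × 5 = 80
  #3: 4 × 2 × 4 = 32
  #4: 3 × 4 × 5 = 60
  #5: 3 × 5 × 3 = 45
  #6: 5 × 5 × 4 = 100
  #7: 2 × 3 × 2 = 12
  #8: 3 × 3 × 4 = 36
RPN > 20: #1 (40), #2 (80), #3 (32), #4 (60), #5 (45), #6 (100), #8 (36).
Sum: 40 + 80 + 32 + 60 + 45 + 100 + 36 = 393.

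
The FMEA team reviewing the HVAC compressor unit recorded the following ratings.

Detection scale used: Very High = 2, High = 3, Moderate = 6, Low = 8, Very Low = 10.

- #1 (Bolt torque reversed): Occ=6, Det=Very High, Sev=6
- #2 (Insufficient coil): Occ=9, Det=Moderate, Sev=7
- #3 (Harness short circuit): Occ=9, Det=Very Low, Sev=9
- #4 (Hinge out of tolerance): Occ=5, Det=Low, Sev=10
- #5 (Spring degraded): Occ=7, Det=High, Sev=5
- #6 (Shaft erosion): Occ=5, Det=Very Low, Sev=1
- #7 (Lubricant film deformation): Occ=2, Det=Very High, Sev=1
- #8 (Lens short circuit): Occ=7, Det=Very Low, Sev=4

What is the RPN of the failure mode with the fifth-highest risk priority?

RPN = Severity × Occurrence × Detection:
  #1: 6 × 6 × 2 = 72
  #2: 7 × 9 × 6 = 378
  #3: 9 × 9 × 10 = 810
  #4: 10 × 5 × 8 = 400
  #5: 5 × 7 × 3 = 105
  #6: 1 × 5 × 10 = 50
  #7: 1 × 2 × 2 = 4
  #8: 4 × 7 × 10 = 280
Sorted descending: 810, 400, 378, 280, 105, 72, 50, 4.
The fifth-highest RPN is 105 (#5).

105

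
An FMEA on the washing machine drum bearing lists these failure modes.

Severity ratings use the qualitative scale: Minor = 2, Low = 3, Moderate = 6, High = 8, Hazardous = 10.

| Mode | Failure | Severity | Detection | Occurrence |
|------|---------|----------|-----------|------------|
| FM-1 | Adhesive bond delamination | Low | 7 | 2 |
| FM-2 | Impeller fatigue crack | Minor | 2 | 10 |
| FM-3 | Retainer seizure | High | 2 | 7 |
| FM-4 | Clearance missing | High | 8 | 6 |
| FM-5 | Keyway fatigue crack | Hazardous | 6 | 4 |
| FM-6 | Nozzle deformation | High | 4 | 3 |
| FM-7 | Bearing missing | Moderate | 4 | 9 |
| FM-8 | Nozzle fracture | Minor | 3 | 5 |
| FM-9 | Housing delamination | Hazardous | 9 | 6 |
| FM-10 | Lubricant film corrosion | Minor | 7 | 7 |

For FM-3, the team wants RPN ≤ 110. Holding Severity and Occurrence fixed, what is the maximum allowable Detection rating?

1

FM-3: S=8, O=7, D=2 → current RPN = 112.
Fixed product = 56. Need 56 × D ≤ 110, so D ≤ 110/56 = 1.96.
Maximum integer Detection rating = 1 (gives RPN 56; D=2 would give 112 > 110).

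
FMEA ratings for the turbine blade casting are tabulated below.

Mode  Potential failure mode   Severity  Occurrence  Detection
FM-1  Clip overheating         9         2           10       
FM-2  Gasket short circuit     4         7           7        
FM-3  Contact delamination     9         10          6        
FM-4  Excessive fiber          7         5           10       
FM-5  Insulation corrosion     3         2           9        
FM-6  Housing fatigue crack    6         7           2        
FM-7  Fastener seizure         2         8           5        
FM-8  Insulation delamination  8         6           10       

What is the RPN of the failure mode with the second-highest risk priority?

RPN = Severity × Occurrence × Detection:
  FM-1: 9 × 2 × 10 = 180
  FM-2: 4 × 7 × 7 = 196
  FM-3: 9 × 10 × 6 = 540
  FM-4: 7 × 5 × 10 = 350
  FM-5: 3 × 2 × 9 = 54
  FM-6: 6 × 7 × 2 = 84
  FM-7: 2 × 8 × 5 = 80
  FM-8: 8 × 6 × 10 = 480
Sorted descending: 540, 480, 350, 196, 180, 84, 80, 54.
The second-highest RPN is 480 (FM-8).

480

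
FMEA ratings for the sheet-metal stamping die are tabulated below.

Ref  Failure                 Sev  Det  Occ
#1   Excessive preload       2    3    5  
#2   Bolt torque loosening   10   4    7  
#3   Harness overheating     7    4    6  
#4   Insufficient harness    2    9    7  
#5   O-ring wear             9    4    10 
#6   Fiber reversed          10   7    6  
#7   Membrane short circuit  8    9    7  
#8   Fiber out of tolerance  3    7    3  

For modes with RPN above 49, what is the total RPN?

1921

RPN = Severity × Occurrence × Detection:
  #1: 2 × 5 × 3 = 30
  #2: 10 × 7 × 4 = 280
  #3: 7 × 6 × 4 = 168
  #4: 2 × 7 × 9 = 126
  #5: 9 × 10 × 4 = 360
  #6: 10 × 6 × 7 = 420
  #7: 8 × 7 × 9 = 504
  #8: 3 × 3 × 7 = 63
RPN > 49: #2 (280), #3 (168), #4 (126), #5 (360), #6 (420), #7 (504), #8 (63).
Sum: 280 + 168 + 126 + 360 + 420 + 504 + 63 = 1921.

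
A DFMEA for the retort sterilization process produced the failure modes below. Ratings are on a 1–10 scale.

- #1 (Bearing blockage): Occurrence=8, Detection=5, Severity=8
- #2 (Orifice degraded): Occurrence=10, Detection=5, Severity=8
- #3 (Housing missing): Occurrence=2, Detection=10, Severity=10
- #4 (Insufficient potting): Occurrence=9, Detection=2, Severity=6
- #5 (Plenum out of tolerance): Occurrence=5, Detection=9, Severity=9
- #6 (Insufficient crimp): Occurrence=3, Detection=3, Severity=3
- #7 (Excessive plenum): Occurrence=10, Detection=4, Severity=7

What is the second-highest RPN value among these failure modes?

400

RPN = Severity × Occurrence × Detection:
  #1: 8 × 8 × 5 = 320
  #2: 8 × 10 × 5 = 400
  #3: 10 × 2 × 10 = 200
  #4: 6 × 9 × 2 = 108
  #5: 9 × 5 × 9 = 405
  #6: 3 × 3 × 3 = 27
  #7: 7 × 10 × 4 = 280
Sorted descending: 405, 400, 320, 280, 200, 108, 27.
The second-highest RPN is 400 (#2).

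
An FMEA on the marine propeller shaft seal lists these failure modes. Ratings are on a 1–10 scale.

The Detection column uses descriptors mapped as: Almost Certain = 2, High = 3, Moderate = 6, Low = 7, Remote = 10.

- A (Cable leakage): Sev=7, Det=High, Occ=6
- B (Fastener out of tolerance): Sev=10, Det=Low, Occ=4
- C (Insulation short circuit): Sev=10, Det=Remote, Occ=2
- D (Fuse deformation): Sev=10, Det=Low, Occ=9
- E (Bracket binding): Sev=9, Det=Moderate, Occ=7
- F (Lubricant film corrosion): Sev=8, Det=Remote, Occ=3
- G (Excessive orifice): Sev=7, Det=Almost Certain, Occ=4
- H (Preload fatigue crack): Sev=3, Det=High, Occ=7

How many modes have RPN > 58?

RPN = Severity × Occurrence × Detection:
  A: 7 × 6 × 3 = 126
  B: 10 × 4 × 7 = 280
  C: 10 × 2 × 10 = 200
  D: 10 × 9 × 7 = 630
  E: 9 × 7 × 6 = 378
  F: 8 × 3 × 10 = 240
  G: 7 × 4 × 2 = 56
  H: 3 × 7 × 3 = 63
Modes with RPN > 58: A (126), B (280), C (200), D (630), E (378), F (240), H (63) → 7.

7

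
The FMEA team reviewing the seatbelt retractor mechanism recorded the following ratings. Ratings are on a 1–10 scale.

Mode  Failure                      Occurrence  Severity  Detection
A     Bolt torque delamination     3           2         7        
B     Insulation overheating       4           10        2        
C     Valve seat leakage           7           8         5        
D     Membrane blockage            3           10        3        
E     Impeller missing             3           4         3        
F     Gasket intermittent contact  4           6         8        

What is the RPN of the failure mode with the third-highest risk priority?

90

RPN = Severity × Occurrence × Detection:
  A: 2 × 3 × 7 = 42
  B: 10 × 4 × 2 = 80
  C: 8 × 7 × 5 = 280
  D: 10 × 3 × 3 = 90
  E: 4 × 3 × 3 = 36
  F: 6 × 4 × 8 = 192
Sorted descending: 280, 192, 90, 80, 42, 36.
The third-highest RPN is 90 (D).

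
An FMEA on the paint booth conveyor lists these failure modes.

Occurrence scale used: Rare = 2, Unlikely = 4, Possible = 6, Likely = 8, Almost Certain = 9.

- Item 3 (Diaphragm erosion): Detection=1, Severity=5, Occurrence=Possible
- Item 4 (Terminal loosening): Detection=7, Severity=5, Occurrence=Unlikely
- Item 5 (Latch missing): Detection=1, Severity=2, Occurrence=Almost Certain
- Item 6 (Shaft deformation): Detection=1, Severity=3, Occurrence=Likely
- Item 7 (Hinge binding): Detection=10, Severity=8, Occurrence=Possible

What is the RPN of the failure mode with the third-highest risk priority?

RPN = Severity × Occurrence × Detection:
  Item 3: 5 × 6 × 1 = 30
  Item 4: 5 × 4 × 7 = 140
  Item 5: 2 × 9 × 1 = 18
  Item 6: 3 × 8 × 1 = 24
  Item 7: 8 × 6 × 10 = 480
Sorted descending: 480, 140, 30, 24, 18.
The third-highest RPN is 30 (Item 3).

30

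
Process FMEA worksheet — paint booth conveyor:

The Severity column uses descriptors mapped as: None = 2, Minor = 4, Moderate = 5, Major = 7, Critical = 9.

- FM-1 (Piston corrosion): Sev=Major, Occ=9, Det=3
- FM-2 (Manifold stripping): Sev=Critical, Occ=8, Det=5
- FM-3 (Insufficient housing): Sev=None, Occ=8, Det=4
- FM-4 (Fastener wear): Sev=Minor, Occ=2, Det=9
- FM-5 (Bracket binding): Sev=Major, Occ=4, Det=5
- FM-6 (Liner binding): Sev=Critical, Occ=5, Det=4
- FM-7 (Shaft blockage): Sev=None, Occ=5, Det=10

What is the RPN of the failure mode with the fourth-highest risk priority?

140

RPN = Severity × Occurrence × Detection:
  FM-1: 7 × 9 × 3 = 189
  FM-2: 9 × 8 × 5 = 360
  FM-3: 2 × 8 × 4 = 64
  FM-4: 4 × 2 × 9 = 72
  FM-5: 7 × 4 × 5 = 140
  FM-6: 9 × 5 × 4 = 180
  FM-7: 2 × 5 × 10 = 100
Sorted descending: 360, 189, 180, 140, 100, 72, 64.
The fourth-highest RPN is 140 (FM-5).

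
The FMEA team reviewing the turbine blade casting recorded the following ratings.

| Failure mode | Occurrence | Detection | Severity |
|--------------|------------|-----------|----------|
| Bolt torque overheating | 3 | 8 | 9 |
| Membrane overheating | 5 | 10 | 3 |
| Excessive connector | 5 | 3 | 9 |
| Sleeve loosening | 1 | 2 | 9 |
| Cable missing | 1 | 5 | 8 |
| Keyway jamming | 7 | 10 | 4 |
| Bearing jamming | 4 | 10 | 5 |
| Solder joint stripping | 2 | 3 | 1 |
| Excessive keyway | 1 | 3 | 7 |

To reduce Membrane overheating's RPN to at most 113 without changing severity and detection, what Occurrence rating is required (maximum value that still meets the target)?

3

Membrane overheating: S=3, O=5, D=10 → current RPN = 150.
Fixed product = 30. Need 30 × O ≤ 113, so O ≤ 113/30 = 3.77.
Maximum integer Occurrence rating = 3 (gives RPN 90; O=4 would give 120 > 113).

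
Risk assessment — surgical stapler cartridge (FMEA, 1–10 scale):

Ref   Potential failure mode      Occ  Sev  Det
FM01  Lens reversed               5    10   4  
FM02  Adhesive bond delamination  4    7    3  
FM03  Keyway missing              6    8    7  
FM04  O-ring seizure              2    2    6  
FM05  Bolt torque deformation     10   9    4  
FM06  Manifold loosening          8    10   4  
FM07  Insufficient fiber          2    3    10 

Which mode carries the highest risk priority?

FM05

RPN = Severity × Occurrence × Detection:
  FM01: 10 × 5 × 4 = 200
  FM02: 7 × 4 × 3 = 84
  FM03: 8 × 6 × 7 = 336
  FM04: 2 × 2 × 6 = 24
  FM05: 9 × 10 × 4 = 360
  FM06: 10 × 8 × 4 = 320
  FM07: 3 × 2 × 10 = 60
Highest RPN is 360 → FM05.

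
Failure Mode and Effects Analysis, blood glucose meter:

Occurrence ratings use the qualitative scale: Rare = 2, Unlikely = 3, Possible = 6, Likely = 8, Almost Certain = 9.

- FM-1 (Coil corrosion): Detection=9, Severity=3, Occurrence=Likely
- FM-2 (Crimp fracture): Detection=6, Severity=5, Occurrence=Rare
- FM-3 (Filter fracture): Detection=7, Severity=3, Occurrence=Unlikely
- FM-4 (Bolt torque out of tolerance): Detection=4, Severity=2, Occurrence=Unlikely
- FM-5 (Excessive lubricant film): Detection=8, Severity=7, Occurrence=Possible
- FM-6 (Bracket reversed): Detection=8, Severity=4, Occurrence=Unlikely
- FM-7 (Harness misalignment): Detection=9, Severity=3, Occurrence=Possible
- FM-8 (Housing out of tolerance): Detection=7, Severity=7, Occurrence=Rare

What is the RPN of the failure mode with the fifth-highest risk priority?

96

RPN = Severity × Occurrence × Detection:
  FM-1: 3 × 8 × 9 = 216
  FM-2: 5 × 2 × 6 = 60
  FM-3: 3 × 3 × 7 = 63
  FM-4: 2 × 3 × 4 = 24
  FM-5: 7 × 6 × 8 = 336
  FM-6: 4 × 3 × 8 = 96
  FM-7: 3 × 6 × 9 = 162
  FM-8: 7 × 2 × 7 = 98
Sorted descending: 336, 216, 162, 98, 96, 63, 60, 24.
The fifth-highest RPN is 96 (FM-6).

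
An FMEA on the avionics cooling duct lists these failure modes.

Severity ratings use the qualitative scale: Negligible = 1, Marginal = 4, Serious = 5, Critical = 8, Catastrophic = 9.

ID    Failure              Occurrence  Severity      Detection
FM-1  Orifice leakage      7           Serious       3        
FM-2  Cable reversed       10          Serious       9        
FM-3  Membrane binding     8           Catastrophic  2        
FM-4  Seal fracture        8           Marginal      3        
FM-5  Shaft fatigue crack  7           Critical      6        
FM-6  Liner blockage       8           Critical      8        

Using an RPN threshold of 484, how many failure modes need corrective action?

RPN = Severity × Occurrence × Detection:
  FM-1: 5 × 7 × 3 = 105
  FM-2: 5 × 10 × 9 = 450
  FM-3: 9 × 8 × 2 = 144
  FM-4: 4 × 8 × 3 = 96
  FM-5: 8 × 7 × 6 = 336
  FM-6: 8 × 8 × 8 = 512
Modes with RPN ≥ 484: FM-6 (512) → 1.

1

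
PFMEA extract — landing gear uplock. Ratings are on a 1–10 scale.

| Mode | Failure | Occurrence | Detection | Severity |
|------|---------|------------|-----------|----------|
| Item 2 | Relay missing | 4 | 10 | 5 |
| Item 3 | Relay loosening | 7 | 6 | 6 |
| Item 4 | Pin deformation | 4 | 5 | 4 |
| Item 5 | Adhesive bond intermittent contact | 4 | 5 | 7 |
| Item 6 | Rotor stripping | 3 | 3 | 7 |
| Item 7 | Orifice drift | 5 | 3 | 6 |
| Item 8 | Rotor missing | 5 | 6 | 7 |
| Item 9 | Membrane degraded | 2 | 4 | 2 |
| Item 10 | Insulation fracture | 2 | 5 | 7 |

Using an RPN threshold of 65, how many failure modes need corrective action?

RPN = Severity × Occurrence × Detection:
  Item 2: 5 × 4 × 10 = 200
  Item 3: 6 × 7 × 6 = 252
  Item 4: 4 × 4 × 5 = 80
  Item 5: 7 × 4 × 5 = 140
  Item 6: 7 × 3 × 3 = 63
  Item 7: 6 × 5 × 3 = 90
  Item 8: 7 × 5 × 6 = 210
  Item 9: 2 × 2 × 4 = 16
  Item 10: 7 × 2 × 5 = 70
Modes with RPN ≥ 65: Item 2 (200), Item 3 (252), Item 4 (80), Item 5 (140), Item 7 (90), Item 8 (210), Item 10 (70) → 7.

7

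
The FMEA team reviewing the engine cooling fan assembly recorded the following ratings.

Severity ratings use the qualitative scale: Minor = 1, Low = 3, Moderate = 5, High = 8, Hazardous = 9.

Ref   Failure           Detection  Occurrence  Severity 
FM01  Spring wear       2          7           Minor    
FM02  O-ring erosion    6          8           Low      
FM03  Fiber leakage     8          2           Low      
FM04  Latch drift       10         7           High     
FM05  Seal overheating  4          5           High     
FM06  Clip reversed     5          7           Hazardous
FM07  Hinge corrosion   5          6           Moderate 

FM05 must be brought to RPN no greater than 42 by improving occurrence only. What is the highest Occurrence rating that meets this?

1

FM05: S=8, O=5, D=4 → current RPN = 160.
Fixed product = 32. Need 32 × O ≤ 42, so O ≤ 42/32 = 1.31.
Maximum integer Occurrence rating = 1 (gives RPN 32; O=2 would give 64 > 42).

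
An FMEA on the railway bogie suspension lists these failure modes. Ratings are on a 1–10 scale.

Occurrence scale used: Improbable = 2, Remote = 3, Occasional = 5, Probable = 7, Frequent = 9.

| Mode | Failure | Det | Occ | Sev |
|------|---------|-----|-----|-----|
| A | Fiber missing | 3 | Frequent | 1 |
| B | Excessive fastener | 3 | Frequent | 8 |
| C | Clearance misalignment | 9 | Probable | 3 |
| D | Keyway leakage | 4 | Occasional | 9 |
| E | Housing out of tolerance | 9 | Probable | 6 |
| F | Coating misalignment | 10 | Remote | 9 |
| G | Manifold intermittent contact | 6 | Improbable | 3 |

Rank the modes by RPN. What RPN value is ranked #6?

RPN = Severity × Occurrence × Detection:
  A: 1 × 9 × 3 = 27
  B: 8 × 9 × 3 = 216
  C: 3 × 7 × 9 = 189
  D: 9 × 5 × 4 = 180
  E: 6 × 7 × 9 = 378
  F: 9 × 3 × 10 = 270
  G: 3 × 2 × 6 = 36
Sorted descending: 378, 270, 216, 189, 180, 36, 27.
The sixth-highest RPN is 36 (G).

36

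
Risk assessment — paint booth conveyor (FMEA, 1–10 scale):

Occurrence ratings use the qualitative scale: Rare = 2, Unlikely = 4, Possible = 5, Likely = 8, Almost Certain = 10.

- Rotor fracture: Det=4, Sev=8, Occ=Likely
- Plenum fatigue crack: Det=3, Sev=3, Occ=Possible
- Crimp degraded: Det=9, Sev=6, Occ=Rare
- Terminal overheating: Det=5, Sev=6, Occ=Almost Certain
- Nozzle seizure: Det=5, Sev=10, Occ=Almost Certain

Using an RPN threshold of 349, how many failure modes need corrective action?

1

RPN = Severity × Occurrence × Detection:
  Rotor fracture: 8 × 8 × 4 = 256
  Plenum fatigue crack: 3 × 5 × 3 = 45
  Crimp degraded: 6 × 2 × 9 = 108
  Terminal overheating: 6 × 10 × 5 = 300
  Nozzle seizure: 10 × 10 × 5 = 500
Modes with RPN ≥ 349: Nozzle seizure (500) → 1.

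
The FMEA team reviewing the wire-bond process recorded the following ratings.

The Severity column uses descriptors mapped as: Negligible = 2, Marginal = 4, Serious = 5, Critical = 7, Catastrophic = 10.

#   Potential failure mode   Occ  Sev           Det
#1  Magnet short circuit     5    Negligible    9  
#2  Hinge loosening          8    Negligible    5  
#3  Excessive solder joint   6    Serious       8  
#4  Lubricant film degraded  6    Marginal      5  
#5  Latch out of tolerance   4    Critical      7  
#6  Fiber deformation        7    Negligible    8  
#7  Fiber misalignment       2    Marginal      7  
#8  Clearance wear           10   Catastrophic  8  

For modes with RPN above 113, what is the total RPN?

1356

RPN = Severity × Occurrence × Detection:
  #1: 2 × 5 × 9 = 90
  #2: 2 × 8 × 5 = 80
  #3: 5 × 6 × 8 = 240
  #4: 4 × 6 × 5 = 120
  #5: 7 × 4 × 7 = 196
  #6: 2 × 7 × 8 = 112
  #7: 4 × 2 × 7 = 56
  #8: 10 × 10 × 8 = 800
RPN > 113: #3 (240), #4 (120), #5 (196), #8 (800).
Sum: 240 + 120 + 196 + 800 = 1356.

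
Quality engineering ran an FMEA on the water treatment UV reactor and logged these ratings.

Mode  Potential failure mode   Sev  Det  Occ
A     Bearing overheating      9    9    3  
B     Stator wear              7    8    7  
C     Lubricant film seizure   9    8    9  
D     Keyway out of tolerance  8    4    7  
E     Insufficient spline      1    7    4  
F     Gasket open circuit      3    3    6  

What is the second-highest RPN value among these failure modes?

392

RPN = Severity × Occurrence × Detection:
  A: 9 × 3 × 9 = 243
  B: 7 × 7 × 8 = 392
  C: 9 × 9 × 8 = 648
  D: 8 × 7 × 4 = 224
  E: 1 × 4 × 7 = 28
  F: 3 × 6 × 3 = 54
Sorted descending: 648, 392, 243, 224, 54, 28.
The second-highest RPN is 392 (B).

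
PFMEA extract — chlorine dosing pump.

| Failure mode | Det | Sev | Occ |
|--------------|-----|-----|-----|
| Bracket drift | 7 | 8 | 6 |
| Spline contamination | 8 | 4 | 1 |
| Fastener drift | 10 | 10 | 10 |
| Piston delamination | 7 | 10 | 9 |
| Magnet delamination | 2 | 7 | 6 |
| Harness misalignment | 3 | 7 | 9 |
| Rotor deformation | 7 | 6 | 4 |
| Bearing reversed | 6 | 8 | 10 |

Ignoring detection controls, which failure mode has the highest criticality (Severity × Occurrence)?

Fastener drift

Criticality = Severity × Occurrence:
  Bracket drift: 8 × 6 = 48
  Spline contamination: 4 × 1 = 4
  Fastener drift: 10 × 10 = 100
  Piston delamination: 10 × 9 = 90
  Magnet delamination: 7 × 6 = 42
  Harness misalignment: 7 × 9 = 63
  Rotor deformation: 6 × 4 = 24
  Bearing reversed: 8 × 10 = 80
Highest criticality is 100 → Fastener drift.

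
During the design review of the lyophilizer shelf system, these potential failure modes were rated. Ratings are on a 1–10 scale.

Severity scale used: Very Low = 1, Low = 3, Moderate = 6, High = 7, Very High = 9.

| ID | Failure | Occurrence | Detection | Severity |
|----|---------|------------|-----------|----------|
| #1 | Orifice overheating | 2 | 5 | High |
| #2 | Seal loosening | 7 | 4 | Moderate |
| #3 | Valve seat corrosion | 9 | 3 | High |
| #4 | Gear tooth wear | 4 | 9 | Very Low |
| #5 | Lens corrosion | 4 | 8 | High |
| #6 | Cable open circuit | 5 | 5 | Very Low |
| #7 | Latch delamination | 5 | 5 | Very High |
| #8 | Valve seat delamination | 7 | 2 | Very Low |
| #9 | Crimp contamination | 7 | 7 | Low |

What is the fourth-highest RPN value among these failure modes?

RPN = Severity × Occurrence × Detection:
  #1: 7 × 2 × 5 = 70
  #2: 6 × 7 × 4 = 168
  #3: 7 × 9 × 3 = 189
  #4: 1 × 4 × 9 = 36
  #5: 7 × 4 × 8 = 224
  #6: 1 × 5 × 5 = 25
  #7: 9 × 5 × 5 = 225
  #8: 1 × 7 × 2 = 14
  #9: 3 × 7 × 7 = 147
Sorted descending: 225, 224, 189, 168, 147, 70, 36, 25, 14.
The fourth-highest RPN is 168 (#2).

168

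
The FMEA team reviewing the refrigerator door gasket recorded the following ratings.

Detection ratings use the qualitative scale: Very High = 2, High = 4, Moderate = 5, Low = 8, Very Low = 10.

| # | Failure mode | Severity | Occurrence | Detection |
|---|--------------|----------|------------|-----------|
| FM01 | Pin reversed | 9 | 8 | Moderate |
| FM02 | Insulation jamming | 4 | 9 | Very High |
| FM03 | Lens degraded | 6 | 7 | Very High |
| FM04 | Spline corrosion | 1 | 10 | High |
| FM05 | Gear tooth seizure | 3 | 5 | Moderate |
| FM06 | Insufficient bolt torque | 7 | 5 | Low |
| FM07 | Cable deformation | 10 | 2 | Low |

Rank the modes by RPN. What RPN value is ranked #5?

75

RPN = Severity × Occurrence × Detection:
  FM01: 9 × 8 × 5 = 360
  FM02: 4 × 9 × 2 = 72
  FM03: 6 × 7 × 2 = 84
  FM04: 1 × 10 × 4 = 40
  FM05: 3 × 5 × 5 = 75
  FM06: 7 × 5 × 8 = 280
  FM07: 10 × 2 × 8 = 160
Sorted descending: 360, 280, 160, 84, 75, 72, 40.
The fifth-highest RPN is 75 (FM05).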